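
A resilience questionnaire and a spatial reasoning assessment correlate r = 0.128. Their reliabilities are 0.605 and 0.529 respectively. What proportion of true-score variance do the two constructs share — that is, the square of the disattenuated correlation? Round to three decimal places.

Disattenuated r = 0.128 / √(0.605 × 0.529) = 0.128 / 0.5657 = 0.2263.
Shared true-score variance = 0.2263² = 0.0512 ≈ 0.051.

0.051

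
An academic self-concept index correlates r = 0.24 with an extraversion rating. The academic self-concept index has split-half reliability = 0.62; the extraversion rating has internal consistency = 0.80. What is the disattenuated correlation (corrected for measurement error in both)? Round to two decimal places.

r_true = r_obs / √(r_xx · r_yy) = 0.24 / √(0.62 × 0.80) = 0.24 / √0.4960 = 0.24 / 0.7043 ≈ 0.34.

0.34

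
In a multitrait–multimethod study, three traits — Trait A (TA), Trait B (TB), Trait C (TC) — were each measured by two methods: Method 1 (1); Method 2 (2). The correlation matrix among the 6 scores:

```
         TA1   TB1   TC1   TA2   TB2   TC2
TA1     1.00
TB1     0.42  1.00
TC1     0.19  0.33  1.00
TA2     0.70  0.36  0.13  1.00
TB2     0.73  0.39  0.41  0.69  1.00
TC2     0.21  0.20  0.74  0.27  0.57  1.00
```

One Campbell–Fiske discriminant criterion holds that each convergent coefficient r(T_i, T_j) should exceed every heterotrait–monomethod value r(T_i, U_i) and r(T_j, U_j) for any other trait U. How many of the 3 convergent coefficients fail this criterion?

Convergent coefficients and their comparison sets:
TA (methods 1·2): 0.70 vs {0.42, 0.69, 0.19, 0.27} → pass.
TB (methods 1·2): 0.39 vs {0.42, 0.69, 0.33, 0.57} → fail.
TC (methods 1·2): 0.74 vs {0.19, 0.27, 0.33, 0.57} → pass.
1 of 3 fail.

1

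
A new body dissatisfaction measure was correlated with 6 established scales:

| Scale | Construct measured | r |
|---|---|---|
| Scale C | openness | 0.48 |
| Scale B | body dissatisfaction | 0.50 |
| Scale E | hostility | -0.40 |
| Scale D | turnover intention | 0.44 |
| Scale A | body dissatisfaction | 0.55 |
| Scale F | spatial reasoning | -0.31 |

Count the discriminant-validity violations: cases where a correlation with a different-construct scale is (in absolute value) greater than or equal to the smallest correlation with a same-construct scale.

0

Convergent (same construct = body dissatisfaction): Scale B, Scale A.
Smallest convergent = 0.50. Discriminant |r|: 0.48, 0.40, 0.44, 0.31; count ≥ 0.50 → 0.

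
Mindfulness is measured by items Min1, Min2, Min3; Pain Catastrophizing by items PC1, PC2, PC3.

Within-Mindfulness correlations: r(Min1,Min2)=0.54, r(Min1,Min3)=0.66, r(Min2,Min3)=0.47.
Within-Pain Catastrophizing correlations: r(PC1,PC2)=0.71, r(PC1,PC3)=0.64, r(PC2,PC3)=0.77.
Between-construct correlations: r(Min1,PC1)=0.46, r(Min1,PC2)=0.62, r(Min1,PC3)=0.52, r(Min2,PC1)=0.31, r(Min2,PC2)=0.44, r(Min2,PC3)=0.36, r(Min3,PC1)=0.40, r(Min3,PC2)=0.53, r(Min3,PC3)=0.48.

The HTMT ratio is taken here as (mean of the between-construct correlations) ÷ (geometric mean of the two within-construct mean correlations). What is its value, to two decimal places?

0.73

Mean heterotrait r = 4.12/9 = 0.4578.
Mean within-Min = 1.67/3 = 0.5567; mean within-PC = 2.12/3 = 0.7067.
Geometric mean = √(0.5567 × 0.7067) = 0.6272.
HTMT = 0.4578 / 0.6272 = 0.73.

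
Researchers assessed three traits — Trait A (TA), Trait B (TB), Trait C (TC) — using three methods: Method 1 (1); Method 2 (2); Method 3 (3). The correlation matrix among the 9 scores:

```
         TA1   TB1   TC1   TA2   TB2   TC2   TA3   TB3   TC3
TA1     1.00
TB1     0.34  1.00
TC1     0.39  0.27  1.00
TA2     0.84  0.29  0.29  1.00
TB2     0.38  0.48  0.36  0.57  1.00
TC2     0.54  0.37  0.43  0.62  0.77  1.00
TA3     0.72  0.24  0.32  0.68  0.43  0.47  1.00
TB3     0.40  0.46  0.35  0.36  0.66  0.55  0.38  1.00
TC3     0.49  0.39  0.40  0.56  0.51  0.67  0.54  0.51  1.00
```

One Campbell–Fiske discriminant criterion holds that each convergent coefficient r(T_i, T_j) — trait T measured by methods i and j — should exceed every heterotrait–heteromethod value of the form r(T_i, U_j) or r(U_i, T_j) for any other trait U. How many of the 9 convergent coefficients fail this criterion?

2

Each convergent coefficient versus the relevant comparison correlations:
TA (methods 1·2): 0.84 vs {0.38, 0.29, 0.54, 0.29} → pass.
TA (methods 1·3): 0.72 vs {0.40, 0.24, 0.49, 0.32} → pass.
TA (methods 2·3): 0.68 vs {0.36, 0.43, 0.56, 0.47} → pass.
TB (methods 1·2): 0.48 vs {0.29, 0.38, 0.37, 0.36} → pass.
TB (methods 1·3): 0.46 vs {0.24, 0.40, 0.39, 0.35} → pass.
TB (methods 2·3): 0.66 vs {0.43, 0.36, 0.51, 0.55} → pass.
TC (methods 1·2): 0.43 vs {0.29, 0.54, 0.36, 0.37} → fail.
TC (methods 1·3): 0.40 vs {0.32, 0.49, 0.35, 0.39} → fail.
TC (methods 2·3): 0.67 vs {0.47, 0.56, 0.55, 0.51} → pass.
2 of 9 fail.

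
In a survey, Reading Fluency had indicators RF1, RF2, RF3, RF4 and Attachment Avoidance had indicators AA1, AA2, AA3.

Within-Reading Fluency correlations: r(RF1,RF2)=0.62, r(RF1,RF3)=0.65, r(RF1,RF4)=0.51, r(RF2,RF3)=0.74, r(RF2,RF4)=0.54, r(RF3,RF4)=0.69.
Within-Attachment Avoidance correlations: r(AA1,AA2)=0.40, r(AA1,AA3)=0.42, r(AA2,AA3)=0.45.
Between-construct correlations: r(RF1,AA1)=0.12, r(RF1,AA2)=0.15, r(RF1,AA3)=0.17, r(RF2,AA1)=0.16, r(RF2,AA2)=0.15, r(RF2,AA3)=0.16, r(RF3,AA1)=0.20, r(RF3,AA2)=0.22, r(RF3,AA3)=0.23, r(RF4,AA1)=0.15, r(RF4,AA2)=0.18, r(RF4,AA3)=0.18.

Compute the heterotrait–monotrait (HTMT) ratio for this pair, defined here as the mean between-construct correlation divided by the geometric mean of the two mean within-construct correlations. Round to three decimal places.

Mean heterotrait r = 2.07/12 = 0.1725.
Mean within-RF = 3.75/6 = 0.6250; mean within-AA = 1.27/3 = 0.4233.
Geometric mean = √(0.6250 × 0.4233) = 0.5144.
HTMT = 0.1725 / 0.5144 = 0.335.

0.335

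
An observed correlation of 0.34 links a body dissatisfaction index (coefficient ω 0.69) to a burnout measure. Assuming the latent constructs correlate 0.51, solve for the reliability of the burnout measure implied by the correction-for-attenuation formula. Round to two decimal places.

0.64

r_true = r_obs / √(r_xx · r_yy) ⇒ 0.51 = 0.34 / √(0.69 · r_yy).
√(0.69 · r_yy) = 0.34 / 0.51 = 0.6667; 0.69 · r_yy = 0.4445; r_yy = 0.4445 / 0.69 ≈ 0.64.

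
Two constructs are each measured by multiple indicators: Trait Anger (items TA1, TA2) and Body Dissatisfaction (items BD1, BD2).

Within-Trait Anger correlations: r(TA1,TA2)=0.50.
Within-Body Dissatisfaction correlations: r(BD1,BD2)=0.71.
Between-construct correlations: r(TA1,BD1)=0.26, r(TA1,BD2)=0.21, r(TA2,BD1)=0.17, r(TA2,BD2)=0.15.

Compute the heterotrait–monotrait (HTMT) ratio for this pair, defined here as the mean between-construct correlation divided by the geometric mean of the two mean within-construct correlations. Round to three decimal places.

0.331

Mean heterotrait r = 0.79/4 = 0.1975.
Mean within-TA = 0.50/1 = 0.5000; mean within-BD = 0.71/1 = 0.7100.
Geometric mean = √(0.5000 × 0.7100) = 0.5958.
HTMT = 0.1975 / 0.5958 = 0.331.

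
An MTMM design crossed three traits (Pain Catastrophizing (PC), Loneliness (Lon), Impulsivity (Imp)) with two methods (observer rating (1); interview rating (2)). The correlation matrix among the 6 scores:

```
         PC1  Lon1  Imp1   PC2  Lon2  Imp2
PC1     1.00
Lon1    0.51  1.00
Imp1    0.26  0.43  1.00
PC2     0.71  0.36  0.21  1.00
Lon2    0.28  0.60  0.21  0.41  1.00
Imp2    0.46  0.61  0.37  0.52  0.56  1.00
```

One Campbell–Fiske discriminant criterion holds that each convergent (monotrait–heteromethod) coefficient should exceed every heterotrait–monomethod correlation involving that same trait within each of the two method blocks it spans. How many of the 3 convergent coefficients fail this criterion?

Checking each validity diagonal entry against its comparison values:
PC (methods 1·2): 0.71 vs {0.51, 0.41, 0.26, 0.52} → pass.
Lon (methods 1·2): 0.60 vs {0.51, 0.41, 0.43, 0.56} → pass.
Imp (methods 1·2): 0.37 vs {0.26, 0.52, 0.43, 0.56} → fail.
1 of 3 fail.

1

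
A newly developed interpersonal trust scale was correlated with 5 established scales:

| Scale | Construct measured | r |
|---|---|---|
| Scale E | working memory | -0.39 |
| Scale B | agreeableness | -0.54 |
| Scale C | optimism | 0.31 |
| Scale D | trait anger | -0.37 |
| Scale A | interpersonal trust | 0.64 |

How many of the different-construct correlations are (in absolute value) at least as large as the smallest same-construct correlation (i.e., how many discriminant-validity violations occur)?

0

Convergent (same construct = interpersonal trust): Scale A.
Smallest convergent = 0.64. Discriminant |r|: 0.39, 0.54, 0.31, 0.37; count ≥ 0.64 → 0.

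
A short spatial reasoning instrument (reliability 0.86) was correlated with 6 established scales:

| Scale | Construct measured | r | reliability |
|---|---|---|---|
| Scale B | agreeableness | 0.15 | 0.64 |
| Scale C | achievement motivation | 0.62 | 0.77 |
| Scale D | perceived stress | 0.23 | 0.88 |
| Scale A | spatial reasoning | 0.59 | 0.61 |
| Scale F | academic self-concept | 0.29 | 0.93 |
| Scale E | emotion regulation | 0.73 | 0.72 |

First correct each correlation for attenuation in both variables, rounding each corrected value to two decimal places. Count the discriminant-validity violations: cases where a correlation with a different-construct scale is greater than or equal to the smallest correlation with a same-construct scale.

Disattenuated r (r / √(r_scale · r_new)):
  Scale B (disc): 0.15 / √(0.64·0.86) = 0.20
  Scale C (disc): 0.62 / √(0.77·0.86) = 0.76
  Scale D (disc): 0.23 / √(0.88·0.86) = 0.26
  Scale A (conv): 0.59 / √(0.61·0.86) = 0.81
  Scale F (disc): 0.29 / √(0.93·0.86) = 0.32
  Scale E (disc): 0.73 / √(0.72·0.86) = 0.93
Smallest convergent = 0.81. Discriminant values: 0.20, 0.76, 0.26, 0.32, 0.93; count ≥ 0.81 → 1.

1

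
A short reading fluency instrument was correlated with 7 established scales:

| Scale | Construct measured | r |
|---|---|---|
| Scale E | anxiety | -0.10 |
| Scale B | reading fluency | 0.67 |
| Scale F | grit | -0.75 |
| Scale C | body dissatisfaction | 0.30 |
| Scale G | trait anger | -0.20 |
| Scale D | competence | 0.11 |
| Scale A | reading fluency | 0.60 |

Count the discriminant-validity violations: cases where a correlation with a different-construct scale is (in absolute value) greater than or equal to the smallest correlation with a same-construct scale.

1

Convergent (same construct = reading fluency): Scale B, Scale A.
Smallest convergent = 0.60. Discriminant |r|: 0.10, 0.75, 0.30, 0.20, 0.11; count ≥ 0.60 → 1.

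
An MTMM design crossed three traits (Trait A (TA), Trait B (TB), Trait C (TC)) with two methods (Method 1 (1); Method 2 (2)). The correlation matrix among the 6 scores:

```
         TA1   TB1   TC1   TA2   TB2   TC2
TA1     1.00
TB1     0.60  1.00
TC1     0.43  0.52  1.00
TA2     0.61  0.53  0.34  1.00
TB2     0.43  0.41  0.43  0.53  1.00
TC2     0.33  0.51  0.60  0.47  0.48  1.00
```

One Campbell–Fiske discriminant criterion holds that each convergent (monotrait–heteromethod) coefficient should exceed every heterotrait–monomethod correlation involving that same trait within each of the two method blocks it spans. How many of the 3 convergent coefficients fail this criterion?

Convergent coefficients and their comparison sets:
TA (methods 1·2): 0.61 vs {0.60, 0.53, 0.43, 0.47} → pass.
TB (methods 1·2): 0.41 vs {0.60, 0.53, 0.52, 0.48} → fail.
TC (methods 1·2): 0.60 vs {0.43, 0.47, 0.52, 0.48} → pass.
1 of 3 fail.

1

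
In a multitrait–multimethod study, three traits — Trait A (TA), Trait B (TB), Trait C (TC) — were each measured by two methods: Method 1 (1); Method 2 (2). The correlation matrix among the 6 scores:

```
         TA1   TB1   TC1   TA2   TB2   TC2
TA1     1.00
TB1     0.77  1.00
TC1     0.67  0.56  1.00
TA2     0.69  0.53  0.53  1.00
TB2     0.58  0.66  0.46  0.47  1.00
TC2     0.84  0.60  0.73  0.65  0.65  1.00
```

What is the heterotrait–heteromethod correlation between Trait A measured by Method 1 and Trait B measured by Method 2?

Different traits and methods: r(TA1, TB2) = 0.58.

0.58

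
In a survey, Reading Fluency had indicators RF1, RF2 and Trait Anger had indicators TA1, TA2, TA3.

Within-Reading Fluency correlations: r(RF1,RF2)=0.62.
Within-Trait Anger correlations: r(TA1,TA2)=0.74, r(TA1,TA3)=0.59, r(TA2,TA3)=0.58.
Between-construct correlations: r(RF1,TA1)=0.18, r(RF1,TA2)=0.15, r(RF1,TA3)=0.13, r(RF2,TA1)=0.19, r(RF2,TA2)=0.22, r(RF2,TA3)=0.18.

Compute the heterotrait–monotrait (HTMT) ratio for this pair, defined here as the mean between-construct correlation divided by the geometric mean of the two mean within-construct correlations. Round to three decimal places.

Mean heterotrait r = 1.05/6 = 0.1750.
Mean within-RF = 0.62/1 = 0.6200; mean within-TA = 1.91/3 = 0.6367.
Geometric mean = √(0.6200 × 0.6367) = 0.6283.
HTMT = 0.1750 / 0.6283 = 0.279.

0.279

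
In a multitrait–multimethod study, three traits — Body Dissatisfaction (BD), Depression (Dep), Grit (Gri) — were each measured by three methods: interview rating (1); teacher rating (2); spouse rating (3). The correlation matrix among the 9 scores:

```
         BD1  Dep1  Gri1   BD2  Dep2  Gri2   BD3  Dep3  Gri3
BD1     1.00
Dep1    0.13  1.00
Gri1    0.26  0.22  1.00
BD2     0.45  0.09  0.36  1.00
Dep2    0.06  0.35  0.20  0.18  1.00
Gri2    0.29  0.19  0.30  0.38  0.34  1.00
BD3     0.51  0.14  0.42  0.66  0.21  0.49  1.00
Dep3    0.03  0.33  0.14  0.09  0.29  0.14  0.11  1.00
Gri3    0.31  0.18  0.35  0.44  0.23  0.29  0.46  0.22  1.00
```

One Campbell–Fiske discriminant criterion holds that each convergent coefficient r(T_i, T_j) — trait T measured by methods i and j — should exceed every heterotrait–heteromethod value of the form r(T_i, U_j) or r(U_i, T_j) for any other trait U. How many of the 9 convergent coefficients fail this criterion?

3

Each convergent coefficient versus the relevant comparison correlations:
BD (methods 1·2): 0.45 vs {0.06, 0.09, 0.29, 0.36} → pass.
BD (methods 1·3): 0.51 vs {0.03, 0.14, 0.31, 0.42} → pass.
BD (methods 2·3): 0.66 vs {0.09, 0.21, 0.44, 0.49} → pass.
Dep (methods 1·2): 0.35 vs {0.09, 0.06, 0.19, 0.20} → pass.
Dep (methods 1·3): 0.33 vs {0.14, 0.03, 0.18, 0.14} → pass.
Dep (methods 2·3): 0.29 vs {0.21, 0.09, 0.23, 0.14} → pass.
Gri (methods 1·2): 0.30 vs {0.36, 0.29, 0.20, 0.19} → fail.
Gri (methods 1·3): 0.35 vs {0.42, 0.31, 0.14, 0.18} → fail.
Gri (methods 2·3): 0.29 vs {0.49, 0.44, 0.14, 0.23} → fail.
3 of 9 fail.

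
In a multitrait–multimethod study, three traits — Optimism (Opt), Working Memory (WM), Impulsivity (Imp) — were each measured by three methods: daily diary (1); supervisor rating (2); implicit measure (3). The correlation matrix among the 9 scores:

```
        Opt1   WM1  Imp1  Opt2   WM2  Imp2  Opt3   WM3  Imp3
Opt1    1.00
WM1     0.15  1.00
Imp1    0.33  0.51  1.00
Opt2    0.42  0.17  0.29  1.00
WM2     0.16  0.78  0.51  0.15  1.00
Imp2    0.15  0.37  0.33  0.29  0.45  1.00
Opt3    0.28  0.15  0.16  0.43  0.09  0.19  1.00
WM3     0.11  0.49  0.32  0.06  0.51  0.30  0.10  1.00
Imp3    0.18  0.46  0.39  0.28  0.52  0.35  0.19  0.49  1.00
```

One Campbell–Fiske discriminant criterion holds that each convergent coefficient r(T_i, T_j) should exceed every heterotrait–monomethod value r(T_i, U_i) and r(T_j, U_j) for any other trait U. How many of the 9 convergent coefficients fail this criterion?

Each convergent coefficient versus the relevant comparison correlations:
Opt (methods 1·2): 0.42 vs {0.15, 0.15, 0.33, 0.29} → pass.
Opt (methods 1·3): 0.28 vs {0.15, 0.10, 0.33, 0.19} → fail.
Opt (methods 2·3): 0.43 vs {0.15, 0.10, 0.29, 0.19} → pass.
WM (methods 1·2): 0.78 vs {0.15, 0.15, 0.51, 0.45} → pass.
WM (methods 1·3): 0.49 vs {0.15, 0.10, 0.51, 0.49} → fail.
WM (methods 2·3): 0.51 vs {0.15, 0.10, 0.45, 0.49} → pass.
Imp (methods 1·2): 0.33 vs {0.33, 0.29, 0.51, 0.45} → fail.
Imp (methods 1·3): 0.39 vs {0.33, 0.19, 0.51, 0.49} → fail.
Imp (methods 2·3): 0.35 vs {0.29, 0.19, 0.45, 0.49} → fail.
5 of 9 fail.

5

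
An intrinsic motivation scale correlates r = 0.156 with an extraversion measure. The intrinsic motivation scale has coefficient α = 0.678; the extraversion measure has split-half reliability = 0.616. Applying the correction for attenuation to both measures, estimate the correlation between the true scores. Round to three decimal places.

0.241

r_true = r_obs / √(r_xx · r_yy) = 0.156 / √(0.678 × 0.616) = 0.156 / √0.417648 = 0.156 / 0.6463 ≈ 0.241.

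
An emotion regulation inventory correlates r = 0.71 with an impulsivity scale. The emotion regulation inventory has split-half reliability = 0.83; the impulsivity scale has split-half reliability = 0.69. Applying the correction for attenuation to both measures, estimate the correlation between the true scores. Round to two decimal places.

0.94

r_true = r_obs / √(r_xx · r_yy) = 0.71 / √(0.83 × 0.69) = 0.71 / √0.5727 = 0.71 / 0.7568 ≈ 0.94.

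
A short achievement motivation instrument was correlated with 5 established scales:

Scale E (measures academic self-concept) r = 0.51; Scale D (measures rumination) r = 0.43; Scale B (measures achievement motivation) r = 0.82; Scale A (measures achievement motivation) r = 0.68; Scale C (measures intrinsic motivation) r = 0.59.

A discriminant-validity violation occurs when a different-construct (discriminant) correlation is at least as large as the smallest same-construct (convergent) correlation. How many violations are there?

Convergent (same construct = achievement motivation): Scale B, Scale A.
Smallest convergent = 0.68. Discriminant values: 0.51, 0.43, 0.59; count ≥ 0.68 → 0.

0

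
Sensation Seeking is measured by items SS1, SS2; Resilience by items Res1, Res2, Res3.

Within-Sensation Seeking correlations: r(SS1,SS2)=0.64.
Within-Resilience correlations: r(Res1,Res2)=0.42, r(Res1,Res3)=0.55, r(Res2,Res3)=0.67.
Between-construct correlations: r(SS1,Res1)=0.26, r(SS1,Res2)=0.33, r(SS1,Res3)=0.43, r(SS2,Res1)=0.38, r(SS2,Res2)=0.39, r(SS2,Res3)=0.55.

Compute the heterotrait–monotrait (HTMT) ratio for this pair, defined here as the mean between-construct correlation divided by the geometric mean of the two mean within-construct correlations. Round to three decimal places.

Between-construct mean = 2.34/6 = 0.3900.
Mean within-SS = 0.64/1 = 0.6400; mean within-Res = 1.64/3 = 0.5467.
Geometric mean = √(0.6400 × 0.5467) = 0.5915.
HTMT = 0.3900 / 0.5915 = 0.659.

0.659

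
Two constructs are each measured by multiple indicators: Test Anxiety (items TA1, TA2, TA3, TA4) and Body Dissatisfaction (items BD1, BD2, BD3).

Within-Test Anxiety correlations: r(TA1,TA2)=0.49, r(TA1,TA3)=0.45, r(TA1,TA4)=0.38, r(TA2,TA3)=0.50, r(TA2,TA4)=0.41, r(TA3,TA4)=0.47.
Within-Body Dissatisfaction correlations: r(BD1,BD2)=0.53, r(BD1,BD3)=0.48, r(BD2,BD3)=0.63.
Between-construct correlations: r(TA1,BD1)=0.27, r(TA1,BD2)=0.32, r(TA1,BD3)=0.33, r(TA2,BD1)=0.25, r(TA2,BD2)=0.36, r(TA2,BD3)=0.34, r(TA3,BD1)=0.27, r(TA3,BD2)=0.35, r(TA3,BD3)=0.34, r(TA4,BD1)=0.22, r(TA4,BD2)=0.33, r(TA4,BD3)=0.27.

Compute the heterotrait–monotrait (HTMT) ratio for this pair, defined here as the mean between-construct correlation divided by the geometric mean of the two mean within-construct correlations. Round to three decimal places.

0.613

Mean heterotrait r = 3.65/12 = 0.3042.
Mean within-TA = 2.70/6 = 0.4500; mean within-BD = 1.64/3 = 0.5467.
Geometric mean = √(0.4500 × 0.5467) = 0.4960.
HTMT = 0.3042 / 0.4960 = 0.613.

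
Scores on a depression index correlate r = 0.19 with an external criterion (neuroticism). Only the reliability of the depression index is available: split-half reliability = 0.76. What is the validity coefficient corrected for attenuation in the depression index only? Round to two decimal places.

0.22

Single correction: r_c = r_obs / √r_xx = 0.19 / √0.76 = 0.19 / 0.8718 ≈ 0.22.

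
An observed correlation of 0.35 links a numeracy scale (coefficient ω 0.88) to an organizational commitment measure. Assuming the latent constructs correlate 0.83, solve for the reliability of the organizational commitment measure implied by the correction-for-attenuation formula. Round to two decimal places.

r_true = r_obs / √(r_xx · r_yy) ⇒ 0.83 = 0.35 / √(0.88 · r_yy).
√(0.88 · r_yy) = 0.35 / 0.83 = 0.4217; 0.88 · r_yy = 0.1778; r_yy = 0.1778 / 0.88 ≈ 0.20.

0.20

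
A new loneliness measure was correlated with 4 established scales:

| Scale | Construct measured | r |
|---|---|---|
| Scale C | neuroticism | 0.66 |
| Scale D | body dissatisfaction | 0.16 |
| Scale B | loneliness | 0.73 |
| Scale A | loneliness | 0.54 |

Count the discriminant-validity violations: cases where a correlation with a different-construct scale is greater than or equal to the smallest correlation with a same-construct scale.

Convergent (same construct = loneliness): Scale B, Scale A.
Smallest convergent = 0.54. Discriminant values: 0.66, 0.16; count ≥ 0.54 → 1.

1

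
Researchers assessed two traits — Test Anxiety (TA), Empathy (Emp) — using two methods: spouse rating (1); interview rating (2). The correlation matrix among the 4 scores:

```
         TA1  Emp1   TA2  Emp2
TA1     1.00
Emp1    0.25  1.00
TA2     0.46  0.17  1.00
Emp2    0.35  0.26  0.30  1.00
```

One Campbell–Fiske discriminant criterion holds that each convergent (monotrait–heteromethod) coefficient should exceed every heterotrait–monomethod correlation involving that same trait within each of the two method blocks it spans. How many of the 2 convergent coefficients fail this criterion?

Checking each validity diagonal entry against its comparison values:
TA (methods 1·2): 0.46 vs {0.25, 0.30} → pass.
Emp (methods 1·2): 0.26 vs {0.25, 0.30} → fail.
1 of 2 fail.

1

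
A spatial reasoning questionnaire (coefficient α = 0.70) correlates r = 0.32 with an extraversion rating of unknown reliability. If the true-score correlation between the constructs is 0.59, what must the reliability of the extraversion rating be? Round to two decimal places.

0.42

r_true = r_obs / √(r_xx · r_yy) ⇒ 0.59 = 0.32 / √(0.70 · r_yy).
√(0.70 · r_yy) = 0.32 / 0.59 = 0.5424; 0.70 · r_yy = 0.2942; r_yy = 0.2942 / 0.70 ≈ 0.42.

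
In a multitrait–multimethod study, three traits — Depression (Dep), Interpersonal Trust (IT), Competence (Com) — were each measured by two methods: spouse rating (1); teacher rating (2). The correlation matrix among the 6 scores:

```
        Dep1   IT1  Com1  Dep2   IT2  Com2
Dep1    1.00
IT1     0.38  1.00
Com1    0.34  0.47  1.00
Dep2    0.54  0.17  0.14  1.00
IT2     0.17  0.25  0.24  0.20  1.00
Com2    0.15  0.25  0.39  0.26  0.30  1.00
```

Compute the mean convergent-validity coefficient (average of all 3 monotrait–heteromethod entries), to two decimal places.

0.39

Convergent values: 0.54, 0.25, 0.39; mean = 1.18/3 = 0.39.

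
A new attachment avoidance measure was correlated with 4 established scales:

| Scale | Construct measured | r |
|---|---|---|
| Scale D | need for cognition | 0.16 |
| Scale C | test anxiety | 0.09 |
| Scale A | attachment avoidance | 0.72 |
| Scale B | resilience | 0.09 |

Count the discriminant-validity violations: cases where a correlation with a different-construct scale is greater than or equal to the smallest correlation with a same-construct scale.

0

Convergent (same construct = attachment avoidance): Scale A.
Smallest convergent = 0.72. Discriminant values: 0.16, 0.09, 0.09; count ≥ 0.72 → 0.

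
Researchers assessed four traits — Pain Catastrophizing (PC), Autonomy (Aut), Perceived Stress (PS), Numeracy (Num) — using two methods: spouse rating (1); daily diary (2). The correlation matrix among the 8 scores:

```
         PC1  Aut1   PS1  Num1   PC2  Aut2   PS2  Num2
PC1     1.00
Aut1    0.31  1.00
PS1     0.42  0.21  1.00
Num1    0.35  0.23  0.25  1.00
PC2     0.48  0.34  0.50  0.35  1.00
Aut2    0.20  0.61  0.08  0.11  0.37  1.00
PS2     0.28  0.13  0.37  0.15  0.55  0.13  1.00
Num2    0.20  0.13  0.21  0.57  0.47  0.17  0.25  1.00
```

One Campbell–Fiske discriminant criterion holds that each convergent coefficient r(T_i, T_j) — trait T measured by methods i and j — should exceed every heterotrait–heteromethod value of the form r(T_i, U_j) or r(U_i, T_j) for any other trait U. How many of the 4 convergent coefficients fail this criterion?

2

Convergent coefficients and their comparison sets:
PC (methods 1·2): 0.48 vs {0.20, 0.34, 0.28, 0.50, 0.20, 0.35} → fail.
Aut (methods 1·2): 0.61 vs {0.34, 0.20, 0.13, 0.08, 0.13, 0.11} → pass.
PS (methods 1·2): 0.37 vs {0.50, 0.28, 0.08, 0.13, 0.21, 0.15} → fail.
Num (methods 1·2): 0.57 vs {0.35, 0.20, 0.11, 0.13, 0.15, 0.21} → pass.
2 of 4 fail.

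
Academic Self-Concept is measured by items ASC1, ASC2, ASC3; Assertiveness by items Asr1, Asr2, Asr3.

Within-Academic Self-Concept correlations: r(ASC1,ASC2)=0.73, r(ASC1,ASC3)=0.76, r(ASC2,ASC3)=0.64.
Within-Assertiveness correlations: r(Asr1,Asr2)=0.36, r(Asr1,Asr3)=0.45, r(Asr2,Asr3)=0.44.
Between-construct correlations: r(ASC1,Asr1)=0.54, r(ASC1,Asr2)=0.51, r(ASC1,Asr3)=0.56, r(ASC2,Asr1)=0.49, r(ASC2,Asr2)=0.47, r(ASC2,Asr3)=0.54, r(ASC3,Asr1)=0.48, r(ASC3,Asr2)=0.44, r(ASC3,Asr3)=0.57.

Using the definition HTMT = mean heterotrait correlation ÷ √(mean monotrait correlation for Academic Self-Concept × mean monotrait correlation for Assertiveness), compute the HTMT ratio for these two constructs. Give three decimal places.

0.940

Mean between = 4.60/9 = 0.5111.
Mean within-ASC = 2.13/3 = 0.7100; mean within-Asr = 1.25/3 = 0.4167.
Geometric mean = √(0.7100 × 0.4167) = 0.5439.
HTMT = 0.5111 / 0.5439 = 0.940.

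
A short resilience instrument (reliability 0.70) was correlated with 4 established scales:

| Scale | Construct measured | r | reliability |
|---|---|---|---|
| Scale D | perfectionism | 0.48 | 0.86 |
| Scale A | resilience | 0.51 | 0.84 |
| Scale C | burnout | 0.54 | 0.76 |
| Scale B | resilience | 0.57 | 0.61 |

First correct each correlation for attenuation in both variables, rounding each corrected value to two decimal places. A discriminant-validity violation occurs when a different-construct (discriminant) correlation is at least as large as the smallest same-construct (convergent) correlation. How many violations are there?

1

Disattenuated r (r / √(r_scale · r_new)):
  Scale D (disc): 0.48 / √(0.86·0.70) = 0.62
  Scale A (conv): 0.51 / √(0.84·0.70) = 0.67
  Scale C (disc): 0.54 / √(0.76·0.70) = 0.74
  Scale B (conv): 0.57 / √(0.61·0.70) = 0.87
Smallest convergent = 0.67. Discriminant values: 0.62, 0.74; count ≥ 0.67 → 1.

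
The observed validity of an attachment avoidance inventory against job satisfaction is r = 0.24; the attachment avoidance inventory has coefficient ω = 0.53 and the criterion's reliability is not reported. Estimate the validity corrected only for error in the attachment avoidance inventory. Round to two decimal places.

Single correction: r_c = r_obs / √r_xx = 0.24 / √0.53 = 0.24 / 0.7280 ≈ 0.33.

0.33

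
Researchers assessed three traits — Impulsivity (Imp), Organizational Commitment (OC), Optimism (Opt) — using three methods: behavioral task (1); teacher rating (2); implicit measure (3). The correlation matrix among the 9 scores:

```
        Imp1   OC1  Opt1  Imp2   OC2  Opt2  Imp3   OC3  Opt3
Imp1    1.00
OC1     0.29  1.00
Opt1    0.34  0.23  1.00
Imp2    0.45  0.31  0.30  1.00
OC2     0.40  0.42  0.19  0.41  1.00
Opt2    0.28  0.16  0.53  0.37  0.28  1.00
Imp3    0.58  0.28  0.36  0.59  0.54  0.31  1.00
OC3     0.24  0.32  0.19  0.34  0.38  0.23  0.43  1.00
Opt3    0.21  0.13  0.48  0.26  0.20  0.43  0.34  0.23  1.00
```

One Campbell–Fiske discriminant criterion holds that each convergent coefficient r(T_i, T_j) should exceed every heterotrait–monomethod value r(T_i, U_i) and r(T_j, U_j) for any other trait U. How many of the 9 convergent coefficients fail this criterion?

Each convergent coefficient versus the relevant comparison correlations:
Imp (methods 1·2): 0.45 vs {0.29, 0.41, 0.34, 0.37} → pass.
Imp (methods 1·3): 0.58 vs {0.29, 0.43, 0.34, 0.34} → pass.
Imp (methods 2·3): 0.59 vs {0.41, 0.43, 0.37, 0.34} → pass.
OC (methods 1·2): 0.42 vs {0.29, 0.41, 0.23, 0.28} → pass.
OC (methods 1·3): 0.32 vs {0.29, 0.43, 0.23, 0.23} → fail.
OC (methods 2·3): 0.38 vs {0.41, 0.43, 0.28, 0.23} → fail.
Opt (methods 1·2): 0.53 vs {0.34, 0.37, 0.23, 0.28} → pass.
Opt (methods 1·3): 0.48 vs {0.34, 0.34, 0.23, 0.23} → pass.
Opt (methods 2·3): 0.43 vs {0.37, 0.34, 0.28, 0.23} → pass.
2 of 9 fail.

2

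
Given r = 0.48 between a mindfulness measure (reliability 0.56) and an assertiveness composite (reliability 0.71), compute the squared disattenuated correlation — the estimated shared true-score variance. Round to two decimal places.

Disattenuated r = 0.48 / √(0.56 × 0.71) = 0.48 / 0.6306 = 0.7612.
Shared true-score variance = 0.7612² = 0.5794 ≈ 0.58.

0.58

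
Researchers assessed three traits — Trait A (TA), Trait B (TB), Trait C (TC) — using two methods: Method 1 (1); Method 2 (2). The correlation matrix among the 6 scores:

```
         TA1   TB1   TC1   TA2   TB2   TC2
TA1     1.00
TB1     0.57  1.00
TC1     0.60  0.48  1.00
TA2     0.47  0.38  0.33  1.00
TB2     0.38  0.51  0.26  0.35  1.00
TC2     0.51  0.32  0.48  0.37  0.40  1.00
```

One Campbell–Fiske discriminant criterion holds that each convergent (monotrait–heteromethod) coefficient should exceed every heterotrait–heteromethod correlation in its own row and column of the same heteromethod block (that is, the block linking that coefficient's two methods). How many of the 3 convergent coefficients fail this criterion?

2

Checking each validity diagonal entry against its comparison values:
TA (methods 1·2): 0.47 vs {0.38, 0.38, 0.51, 0.33} → fail.
TB (methods 1·2): 0.51 vs {0.38, 0.38, 0.32, 0.26} → pass.
TC (methods 1·2): 0.48 vs {0.33, 0.51, 0.26, 0.32} → fail.
2 of 3 fail.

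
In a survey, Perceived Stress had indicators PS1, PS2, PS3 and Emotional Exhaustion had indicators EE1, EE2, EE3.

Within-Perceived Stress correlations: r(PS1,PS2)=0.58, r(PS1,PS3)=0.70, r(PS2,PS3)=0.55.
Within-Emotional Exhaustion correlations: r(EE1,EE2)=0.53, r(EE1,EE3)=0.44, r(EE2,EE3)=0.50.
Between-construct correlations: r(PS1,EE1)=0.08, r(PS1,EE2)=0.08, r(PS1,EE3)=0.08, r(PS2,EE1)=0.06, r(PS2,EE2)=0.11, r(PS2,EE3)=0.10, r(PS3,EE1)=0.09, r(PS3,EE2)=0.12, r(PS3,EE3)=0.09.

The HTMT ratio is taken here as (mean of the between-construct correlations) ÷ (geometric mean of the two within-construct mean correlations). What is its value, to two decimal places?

Mean between = 0.81/9 = 0.0900.
Mean within-PS = 1.83/3 = 0.6100; mean within-EE = 1.47/3 = 0.4900.
Geometric mean = √(0.6100 × 0.4900) = 0.5467.
HTMT = 0.0900 / 0.5467 = 0.16.

0.16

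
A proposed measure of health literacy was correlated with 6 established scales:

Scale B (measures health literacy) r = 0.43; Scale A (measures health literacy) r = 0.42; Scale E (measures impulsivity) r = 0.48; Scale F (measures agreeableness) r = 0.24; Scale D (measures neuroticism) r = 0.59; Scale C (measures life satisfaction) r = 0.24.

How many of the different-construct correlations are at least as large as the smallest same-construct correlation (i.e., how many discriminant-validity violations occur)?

2

Convergent (same construct = health literacy): Scale B, Scale A.
Smallest convergent = 0.42. Discriminant values: 0.48, 0.24, 0.59, 0.24; count ≥ 0.42 → 2.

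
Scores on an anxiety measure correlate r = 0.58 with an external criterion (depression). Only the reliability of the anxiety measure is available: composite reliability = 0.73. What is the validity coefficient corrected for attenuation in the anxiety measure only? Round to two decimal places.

0.68

Single correction: r_c = r_obs / √r_xx = 0.58 / √0.73 = 0.58 / 0.8544 ≈ 0.68.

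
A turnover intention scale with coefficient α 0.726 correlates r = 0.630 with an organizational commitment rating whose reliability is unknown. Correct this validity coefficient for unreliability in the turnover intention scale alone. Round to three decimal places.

Single correction: r_c = r_obs / √r_xx = 0.630 / √0.726 = 0.630 / 0.8521 ≈ 0.739.

0.739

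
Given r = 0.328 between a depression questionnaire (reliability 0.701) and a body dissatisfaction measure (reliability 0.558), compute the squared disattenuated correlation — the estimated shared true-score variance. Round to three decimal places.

0.275

Disattenuated r = 0.328 / √(0.701 × 0.558) = 0.328 / 0.6254 = 0.5245.
Shared true-score variance = 0.5245² = 0.2751 ≈ 0.275.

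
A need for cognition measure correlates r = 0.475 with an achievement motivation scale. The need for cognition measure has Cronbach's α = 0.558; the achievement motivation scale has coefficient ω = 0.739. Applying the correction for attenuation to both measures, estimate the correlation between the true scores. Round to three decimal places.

r_true = r_obs / √(r_xx · r_yy) = 0.475 / √(0.558 × 0.739) = 0.475 / √0.412362 = 0.475 / 0.6422 ≈ 0.740.

0.740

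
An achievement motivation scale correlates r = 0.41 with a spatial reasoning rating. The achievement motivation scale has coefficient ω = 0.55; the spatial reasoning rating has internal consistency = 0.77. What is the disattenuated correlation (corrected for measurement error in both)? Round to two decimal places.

r_true = r_obs / √(r_xx · r_yy) = 0.41 / √(0.55 × 0.77) = 0.41 / √0.4235 = 0.41 / 0.6508 ≈ 0.63.

0.63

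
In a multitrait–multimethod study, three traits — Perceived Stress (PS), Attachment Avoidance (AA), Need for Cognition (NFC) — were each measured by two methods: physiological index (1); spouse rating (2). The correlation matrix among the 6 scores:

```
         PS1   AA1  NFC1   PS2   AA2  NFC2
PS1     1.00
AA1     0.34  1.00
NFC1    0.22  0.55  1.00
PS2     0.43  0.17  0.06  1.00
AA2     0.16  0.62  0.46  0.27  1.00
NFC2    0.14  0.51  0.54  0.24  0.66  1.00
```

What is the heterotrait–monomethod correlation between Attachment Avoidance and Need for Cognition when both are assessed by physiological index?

0.55

Different traits, same method: r(AA1, NFC1) = 0.55.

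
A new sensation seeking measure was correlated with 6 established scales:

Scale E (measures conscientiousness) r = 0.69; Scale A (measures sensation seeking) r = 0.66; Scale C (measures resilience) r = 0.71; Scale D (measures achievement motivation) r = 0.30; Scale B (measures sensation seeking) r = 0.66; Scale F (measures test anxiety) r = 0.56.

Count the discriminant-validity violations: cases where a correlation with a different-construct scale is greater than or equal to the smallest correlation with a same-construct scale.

2

Convergent (same construct = sensation seeking): Scale A, Scale B.
Smallest convergent = 0.66. Discriminant values: 0.69, 0.71, 0.30, 0.56; count ≥ 0.66 → 2.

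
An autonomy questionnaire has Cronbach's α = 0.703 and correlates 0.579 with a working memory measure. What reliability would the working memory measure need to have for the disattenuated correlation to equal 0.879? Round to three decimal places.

r_true = r_obs / √(r_xx · r_yy) ⇒ 0.879 = 0.579 / √(0.703 · r_yy).
√(0.703 · r_yy) = 0.579 / 0.879 = 0.6587; 0.703 · r_yy = 0.4339; r_yy = 0.4339 / 0.703 ≈ 0.617.

0.617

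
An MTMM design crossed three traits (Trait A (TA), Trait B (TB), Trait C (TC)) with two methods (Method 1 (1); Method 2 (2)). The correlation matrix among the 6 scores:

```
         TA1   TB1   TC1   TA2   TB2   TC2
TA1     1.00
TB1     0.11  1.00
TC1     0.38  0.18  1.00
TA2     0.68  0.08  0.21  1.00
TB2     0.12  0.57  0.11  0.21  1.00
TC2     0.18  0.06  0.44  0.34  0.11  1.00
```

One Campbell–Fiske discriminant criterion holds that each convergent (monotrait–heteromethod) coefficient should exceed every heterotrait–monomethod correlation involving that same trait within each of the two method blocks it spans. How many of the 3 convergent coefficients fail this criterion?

0

Checking each validity diagonal entry against its comparison values:
TA (methods 1·2): 0.68 vs {0.11, 0.21, 0.38, 0.34} → pass.
TB (methods 1·2): 0.57 vs {0.11, 0.21, 0.18, 0.11} → pass.
TC (methods 1·2): 0.44 vs {0.38, 0.34, 0.18, 0.11} → pass.
0 of 3 fail.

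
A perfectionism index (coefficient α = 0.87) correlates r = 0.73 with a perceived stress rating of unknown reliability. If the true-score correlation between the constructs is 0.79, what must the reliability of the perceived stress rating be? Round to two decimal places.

0.98

r_true = r_obs / √(r_xx · r_yy) ⇒ 0.79 = 0.73 / √(0.87 · r_yy).
√(0.87 · r_yy) = 0.73 / 0.79 = 0.9241; 0.87 · r_yy = 0.8540; r_yy = 0.8540 / 0.87 ≈ 0.98.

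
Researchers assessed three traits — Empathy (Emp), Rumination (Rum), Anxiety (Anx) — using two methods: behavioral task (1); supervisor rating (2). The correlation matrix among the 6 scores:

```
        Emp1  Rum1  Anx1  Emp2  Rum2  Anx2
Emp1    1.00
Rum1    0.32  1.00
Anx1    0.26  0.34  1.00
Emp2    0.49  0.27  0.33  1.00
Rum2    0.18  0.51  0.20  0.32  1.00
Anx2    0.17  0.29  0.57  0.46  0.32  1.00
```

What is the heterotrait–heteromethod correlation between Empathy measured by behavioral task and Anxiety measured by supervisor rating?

0.17

Different traits and methods: r(Emp1, Anx2) = 0.17.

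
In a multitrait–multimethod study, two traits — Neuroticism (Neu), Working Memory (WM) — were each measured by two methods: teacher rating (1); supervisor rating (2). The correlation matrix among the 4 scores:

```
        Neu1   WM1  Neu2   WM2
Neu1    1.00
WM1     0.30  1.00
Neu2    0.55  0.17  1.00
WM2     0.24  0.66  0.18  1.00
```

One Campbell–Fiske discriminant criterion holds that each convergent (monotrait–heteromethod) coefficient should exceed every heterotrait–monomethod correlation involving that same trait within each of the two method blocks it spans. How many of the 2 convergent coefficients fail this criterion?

0

Checking each validity diagonal entry against its comparison values:
Neu (methods 1·2): 0.55 vs {0.30, 0.18} → pass.
WM (methods 1·2): 0.66 vs {0.30, 0.18} → pass.
0 of 2 fail.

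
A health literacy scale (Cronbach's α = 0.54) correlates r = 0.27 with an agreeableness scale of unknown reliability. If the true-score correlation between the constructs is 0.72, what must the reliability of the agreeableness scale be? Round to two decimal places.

0.26

r_true = r_obs / √(r_xx · r_yy) ⇒ 0.72 = 0.27 / √(0.54 · r_yy).
√(0.54 · r_yy) = 0.27 / 0.72 = 0.3750; 0.54 · r_yy = 0.1406; r_yy = 0.1406 / 0.54 ≈ 0.26.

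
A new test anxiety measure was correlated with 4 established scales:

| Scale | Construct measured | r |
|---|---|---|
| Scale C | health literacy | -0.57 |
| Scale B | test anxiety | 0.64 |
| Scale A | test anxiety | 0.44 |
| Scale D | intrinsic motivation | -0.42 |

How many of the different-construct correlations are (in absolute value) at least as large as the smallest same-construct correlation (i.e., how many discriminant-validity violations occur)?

1

Convergent (same construct = test anxiety): Scale B, Scale A.
Smallest convergent = 0.44. Discriminant |r|: 0.57, 0.42; count ≥ 0.44 → 1.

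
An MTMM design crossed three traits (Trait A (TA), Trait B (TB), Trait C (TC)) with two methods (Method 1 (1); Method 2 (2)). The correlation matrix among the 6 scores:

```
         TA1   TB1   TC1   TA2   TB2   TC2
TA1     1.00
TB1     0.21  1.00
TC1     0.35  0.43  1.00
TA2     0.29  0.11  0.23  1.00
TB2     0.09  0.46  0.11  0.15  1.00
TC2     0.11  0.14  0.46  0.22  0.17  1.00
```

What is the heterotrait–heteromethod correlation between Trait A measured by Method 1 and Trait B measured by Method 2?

0.09

Different traits and methods: r(TA1, TB2) = 0.09.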